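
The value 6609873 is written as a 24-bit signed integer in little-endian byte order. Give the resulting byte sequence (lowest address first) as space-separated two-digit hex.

6609873 in hexadecimal, padded to 24 bits, is 0x64DBD1.
Split into bytes (most-significant first): 64 DB D1.
Little-endian stores the least-significant byte at the lowest address.
So at ascending addresses the bytes are D1 DB 64.

D1 DB 64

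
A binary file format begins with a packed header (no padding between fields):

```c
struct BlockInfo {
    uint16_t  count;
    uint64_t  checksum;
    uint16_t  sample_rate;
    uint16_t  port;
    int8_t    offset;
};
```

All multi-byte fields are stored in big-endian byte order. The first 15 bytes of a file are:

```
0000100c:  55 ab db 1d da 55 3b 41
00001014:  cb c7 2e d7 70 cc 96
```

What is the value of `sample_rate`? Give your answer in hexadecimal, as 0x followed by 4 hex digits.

`sample_rate` follows `count` (2 B), `checksum` (8 B), so it starts at offset 2 + 8 = 10 and occupies 2 bytes.
Bytes at offsets 10..11: 2E D7.
In big-endian order the high byte comes first in memory.
The bytes are already most-significant first: 0x2ED7.

0x2ED7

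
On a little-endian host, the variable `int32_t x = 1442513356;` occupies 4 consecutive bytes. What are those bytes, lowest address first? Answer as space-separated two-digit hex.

1442513356 in hexadecimal, padded to 32 bits, is 0x55FB01CC.
Split into bytes (most-significant first): 55 FB 01 CC.
Little-endian stores the least-significant byte at the lowest address.
So at ascending addresses the bytes are CC 01 FB 55.

CC 01 FB 55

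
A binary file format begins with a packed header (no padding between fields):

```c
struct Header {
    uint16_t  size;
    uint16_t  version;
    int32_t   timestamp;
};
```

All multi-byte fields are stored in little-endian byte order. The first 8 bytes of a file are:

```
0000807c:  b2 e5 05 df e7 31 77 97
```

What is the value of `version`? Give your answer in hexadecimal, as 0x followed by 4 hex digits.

0xDF05

`version` follows `size` (2 bytes), so it starts at byte offset 2 and occupies 2 bytes.
Bytes at offsets 2..3: 05 DF.
In little-endian order the low byte comes first in memory.
Reassemble most-significant byte first: DF 05 → 0xDF05.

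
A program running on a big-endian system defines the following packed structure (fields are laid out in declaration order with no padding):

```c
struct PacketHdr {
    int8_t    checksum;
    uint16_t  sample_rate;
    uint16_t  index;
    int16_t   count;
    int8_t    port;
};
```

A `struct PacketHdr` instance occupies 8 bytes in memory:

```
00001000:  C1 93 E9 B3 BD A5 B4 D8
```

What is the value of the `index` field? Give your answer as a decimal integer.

`index` follows `checksum` (1 B), `sample_rate` (2 B), so it starts at offset 1 + 2 = 3 and occupies 2 bytes.
Bytes at offsets 3..4: B3 BD.
Big-endian: lowest address holds the most-significant byte.
The bytes are already most-significant first: 0xB3BD.
0xB3BD = 46013.

46013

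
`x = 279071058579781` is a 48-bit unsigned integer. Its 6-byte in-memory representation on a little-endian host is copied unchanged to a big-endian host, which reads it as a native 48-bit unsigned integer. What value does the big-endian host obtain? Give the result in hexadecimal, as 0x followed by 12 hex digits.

0x4551504BD0FD

279071058579781 in 48-bit hexadecimal is 0xFDD04B505145.
Stored little-endian, the bytes at ascending addresses are 45 51 50 4B D0 FD.
Read back as big-endian, the last byte is least significant, giving 0x4551504BD0FD.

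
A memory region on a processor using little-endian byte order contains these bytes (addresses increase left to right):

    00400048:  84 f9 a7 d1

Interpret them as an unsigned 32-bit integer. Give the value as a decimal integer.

Little-endian stores the least-significant byte at the lowest address.
Reassemble most-significant byte first: D1 A7 F9 84 → 0xD1A7F984.
0xD1A7F984 = 3517446532.

3517446532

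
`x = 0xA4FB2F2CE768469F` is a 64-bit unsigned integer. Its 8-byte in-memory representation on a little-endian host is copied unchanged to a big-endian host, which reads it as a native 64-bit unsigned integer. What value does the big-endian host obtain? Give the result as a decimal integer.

Stored little-endian, the bytes at ascending addresses are 9F 46 68 E7 2C 2F FB A4.
Read back as big-endian, the last byte is least significant, giving 0x9F4668E72C2FFBA4.
0x9F4668E72C2FFBA4 = 11476976042488363940.

11476976042488363940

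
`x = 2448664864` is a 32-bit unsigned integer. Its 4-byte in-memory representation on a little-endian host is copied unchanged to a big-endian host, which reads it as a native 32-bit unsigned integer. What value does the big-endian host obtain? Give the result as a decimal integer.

2448664864 in 32-bit hexadecimal is 0x91F3A920.
Stored little-endian, the bytes at ascending addresses are 20 A9 F3 91.
Read back as big-endian, the last byte is least significant, giving 0x20A9F391.
0x20A9F391 = 548008849.

548008849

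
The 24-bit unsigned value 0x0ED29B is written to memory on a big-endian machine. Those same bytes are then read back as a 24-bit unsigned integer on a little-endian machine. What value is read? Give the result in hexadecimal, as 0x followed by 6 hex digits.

Stored big-endian, the bytes at ascending addresses are 0E D2 9B.
Read back as little-endian, the first byte is least significant, giving 0x9BD20E.

0x9BD20E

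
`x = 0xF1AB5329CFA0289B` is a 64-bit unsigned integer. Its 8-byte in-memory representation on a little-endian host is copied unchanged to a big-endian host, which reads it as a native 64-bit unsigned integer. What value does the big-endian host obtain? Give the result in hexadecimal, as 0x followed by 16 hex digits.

0x9B28A0CF2953ABF1

Stored little-endian, the bytes at ascending addresses are 9B 28 A0 CF 29 53 AB F1.
Read back as big-endian, the last byte is least significant, giving 0x9B28A0CF2953ABF1.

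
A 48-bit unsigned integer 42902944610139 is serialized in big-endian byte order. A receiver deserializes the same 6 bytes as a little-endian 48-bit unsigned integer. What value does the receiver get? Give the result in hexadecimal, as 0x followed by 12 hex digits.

0x5BF7C51E0527

42902944610139 in 48-bit hexadecimal is 0x27051EC5F75B.
Stored big-endian, the bytes at ascending addresses are 27 05 1E C5 F7 5B.
Read back as little-endian, the first byte is least significant, giving 0x5BF7C51E0527.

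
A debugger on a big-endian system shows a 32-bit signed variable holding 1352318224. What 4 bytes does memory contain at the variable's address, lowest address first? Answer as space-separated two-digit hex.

50 9A BD 10

1352318224 in hexadecimal, padded to 32 bits, is 0x509ABD10.
Split into bytes (most-significant first): 50 9A BD 10.
In big-endian order the high byte comes first in memory.
So the memory order matches the most-significant-first order: 50 9A BD 10.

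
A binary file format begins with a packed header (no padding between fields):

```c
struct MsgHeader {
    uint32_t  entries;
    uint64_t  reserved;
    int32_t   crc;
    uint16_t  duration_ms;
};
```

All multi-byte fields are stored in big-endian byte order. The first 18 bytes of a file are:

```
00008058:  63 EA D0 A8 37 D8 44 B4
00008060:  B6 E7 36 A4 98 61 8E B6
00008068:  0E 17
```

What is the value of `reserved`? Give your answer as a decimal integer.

`reserved` follows `entries` (4 bytes), so it starts at byte offset 4 and occupies 8 bytes.
Bytes at offsets 4..11: 37 D8 44 B4 B6 E7 36 A4.
Big-endian: lowest address holds the most-significant byte.
The bytes are already most-significant first: 0x37D844B4B6E736A4.
0x37D844B4B6E736A4 = 4024041810008946340.

4024041810008946340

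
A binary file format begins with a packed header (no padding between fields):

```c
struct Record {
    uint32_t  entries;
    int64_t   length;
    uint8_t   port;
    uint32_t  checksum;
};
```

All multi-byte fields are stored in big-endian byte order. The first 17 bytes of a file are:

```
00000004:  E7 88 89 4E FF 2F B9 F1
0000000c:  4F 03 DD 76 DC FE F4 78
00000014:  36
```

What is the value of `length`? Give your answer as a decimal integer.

`length` follows `entries` (4 bytes), so it starts at byte offset 4 and occupies 8 bytes.
Bytes at offsets 4..11: FF 2F B9 F1 4F 03 DD 76.
Big-endian stores the most-significant byte at the lowest address.
The bytes are already most-significant first: 0xFF2FB9F14F03DD76.
Top bit is set, so as a signed 64-bit value this is 0xFF2FB9F14F03DD76 − 2^64 = -58623824068616842.

-58623824068616842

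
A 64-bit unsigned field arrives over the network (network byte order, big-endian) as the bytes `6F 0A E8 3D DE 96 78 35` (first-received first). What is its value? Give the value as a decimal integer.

8001463040402159669

Big-endian stores the most-significant byte at the lowest address.
The bytes are already most-significant first: 0x6F0AE83DDE967835.
0x6F0AE83DDE967835 = 8001463040402159669.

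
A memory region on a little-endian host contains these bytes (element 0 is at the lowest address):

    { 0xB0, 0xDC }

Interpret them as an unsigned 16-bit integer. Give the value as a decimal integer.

Little-endian stores the least-significant byte at the lowest address.
Reassemble most-significant byte first: DC B0 → 0xDCB0.
0xDCB0 = 56496.

56496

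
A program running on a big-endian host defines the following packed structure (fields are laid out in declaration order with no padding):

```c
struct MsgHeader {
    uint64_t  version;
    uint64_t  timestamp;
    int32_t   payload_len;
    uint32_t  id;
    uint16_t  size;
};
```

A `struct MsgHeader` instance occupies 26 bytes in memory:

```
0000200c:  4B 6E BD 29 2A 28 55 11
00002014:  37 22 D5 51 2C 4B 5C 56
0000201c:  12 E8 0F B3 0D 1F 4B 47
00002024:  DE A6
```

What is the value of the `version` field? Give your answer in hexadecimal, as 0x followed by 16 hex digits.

0x4B6EBD292A285511

`version` is the first field, at byte offset 0, occupying 8 bytes.
Bytes at offsets 0..7: 4B 6E BD 29 2A 28 55 11.
In big-endian order the high byte comes first in memory.
The bytes are already most-significant first: 0x4B6EBD292A285511.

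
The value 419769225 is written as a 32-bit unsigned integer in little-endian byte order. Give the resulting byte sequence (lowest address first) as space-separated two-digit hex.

419769225 in hexadecimal, padded to 32 bits, is 0x19052B89.
Split into bytes (most-significant first): 19 05 2B 89.
In little-endian order the low byte comes first in memory.
So at ascending addresses the bytes are 89 2B 05 19.

89 2B 05 19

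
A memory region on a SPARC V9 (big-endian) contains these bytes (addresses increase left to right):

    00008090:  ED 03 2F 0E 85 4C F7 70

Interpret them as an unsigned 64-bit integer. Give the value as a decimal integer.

Big-endian stores the most-significant byte at the lowest address.
The bytes are already most-significant first: 0xED032F0E854CF770.
0xED032F0E854CF770 = 17078545951331514224.

17078545951331514224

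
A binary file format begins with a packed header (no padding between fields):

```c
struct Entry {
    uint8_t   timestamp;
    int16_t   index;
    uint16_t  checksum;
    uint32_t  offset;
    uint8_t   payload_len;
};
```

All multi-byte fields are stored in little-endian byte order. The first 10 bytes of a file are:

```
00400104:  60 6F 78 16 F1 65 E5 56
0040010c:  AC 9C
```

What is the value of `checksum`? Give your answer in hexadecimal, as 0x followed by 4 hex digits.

`checksum` follows `timestamp` (1 B), `index` (2 B), so it starts at offset 1 + 2 = 3 and occupies 2 bytes.
Bytes at offsets 3..4: 16 F1.
In little-endian order the low byte comes first in memory.
Reassemble most-significant byte first: F1 16 → 0xF116.

0xF116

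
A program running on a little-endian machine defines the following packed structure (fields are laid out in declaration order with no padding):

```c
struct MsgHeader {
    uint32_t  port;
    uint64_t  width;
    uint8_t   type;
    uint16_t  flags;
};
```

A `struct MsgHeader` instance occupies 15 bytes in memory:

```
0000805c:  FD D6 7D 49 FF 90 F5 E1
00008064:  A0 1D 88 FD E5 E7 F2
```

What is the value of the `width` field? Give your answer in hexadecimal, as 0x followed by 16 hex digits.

`width` follows `port` (4 bytes), so it starts at byte offset 4 and occupies 8 bytes.
Bytes at offsets 4..11: FF 90 F5 E1 A0 1D 88 FD.
In little-endian order the low byte comes first in memory.
Reassemble most-significant byte first: FD 88 1D A0 E1 F5 90 FF → 0xFD881DA0E1F590FF.

0xFD881DA0E1F590FF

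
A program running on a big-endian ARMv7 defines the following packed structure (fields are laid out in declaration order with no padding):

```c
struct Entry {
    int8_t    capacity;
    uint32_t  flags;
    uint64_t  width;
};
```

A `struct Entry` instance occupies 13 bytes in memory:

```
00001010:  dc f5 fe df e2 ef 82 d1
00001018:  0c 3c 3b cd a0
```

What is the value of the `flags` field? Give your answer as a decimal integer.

4127121378

`flags` follows `capacity` (1 byte), so it starts at byte offset 1 and occupies 4 bytes.
Bytes at offsets 1..4: F5 FE DF E2.
In big-endian order the high byte comes first in memory.
The bytes are already most-significant first: 0xF5FEDFE2.
0xF5FEDFE2 = 4127121378.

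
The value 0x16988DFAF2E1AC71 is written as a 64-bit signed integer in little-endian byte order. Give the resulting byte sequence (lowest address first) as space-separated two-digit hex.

71 AC E1 F2 FA 8D 98 16

Split into bytes (most-significant first): 16 98 8D FA F2 E1 AC 71.
Little-endian: lowest address holds the least-significant byte.
So at ascending addresses the bytes are 71 AC E1 F2 FA 8D 98 16.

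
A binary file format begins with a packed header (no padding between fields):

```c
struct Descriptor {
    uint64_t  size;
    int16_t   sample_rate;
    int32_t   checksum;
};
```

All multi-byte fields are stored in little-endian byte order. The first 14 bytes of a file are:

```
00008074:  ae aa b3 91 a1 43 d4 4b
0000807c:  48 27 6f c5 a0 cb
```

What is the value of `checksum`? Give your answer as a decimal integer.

`checksum` follows `size` (8 B), `sample_rate` (2 B), so it starts at offset 8 + 2 = 10 and occupies 4 bytes.
Bytes at offsets 10..13: 6F C5 A0 CB.
In little-endian order the low byte comes first in memory.
Reassemble most-significant byte first: CB A0 C5 6F → 0xCBA0C56F.
Top bit is set, so as a signed 32-bit value this is 0xCBA0C56F − 2^32 = -878656145.

-878656145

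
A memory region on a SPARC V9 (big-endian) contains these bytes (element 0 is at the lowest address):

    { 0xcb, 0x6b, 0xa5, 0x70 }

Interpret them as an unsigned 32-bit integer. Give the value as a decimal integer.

3412829552

Big-endian stores the most-significant byte at the lowest address.
The bytes are already most-significant first: 0xCB6BA570.
0xCB6BA570 = 3412829552.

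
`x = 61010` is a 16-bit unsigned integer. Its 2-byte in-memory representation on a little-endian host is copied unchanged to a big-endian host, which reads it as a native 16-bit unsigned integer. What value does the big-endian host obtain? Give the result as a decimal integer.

61010 in 16-bit hexadecimal is 0xEE52.
Stored little-endian, the bytes at ascending addresses are 52 EE.
Read back as big-endian, the last byte is least significant, giving 0x52EE.
0x52EE = 21230.

21230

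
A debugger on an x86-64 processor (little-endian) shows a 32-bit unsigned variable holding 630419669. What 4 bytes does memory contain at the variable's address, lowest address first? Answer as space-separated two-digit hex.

630419669 in hexadecimal, padded to 32 bits, is 0x259370D5.
Split into bytes (most-significant first): 25 93 70 D5.
In little-endian order the low byte comes first in memory.
So at ascending addresses the bytes are D5 70 93 25.

D5 70 93 25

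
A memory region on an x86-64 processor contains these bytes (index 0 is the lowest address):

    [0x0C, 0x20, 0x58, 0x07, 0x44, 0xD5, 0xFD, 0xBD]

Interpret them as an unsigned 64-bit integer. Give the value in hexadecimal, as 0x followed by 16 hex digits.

Little-endian stores the least-significant byte at the lowest address.
Reassemble most-significant byte first: BD FD D5 44 07 58 20 0C → 0xBDFDD5440758200C.

0xBDFDD5440758200C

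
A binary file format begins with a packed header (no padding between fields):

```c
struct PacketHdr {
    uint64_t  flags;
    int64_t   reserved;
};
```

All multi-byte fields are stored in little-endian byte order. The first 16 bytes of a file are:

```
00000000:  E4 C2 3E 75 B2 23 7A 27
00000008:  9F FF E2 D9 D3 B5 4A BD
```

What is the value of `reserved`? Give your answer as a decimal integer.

-4806829730766323809

`reserved` follows `flags` (8 bytes), so it starts at byte offset 8 and occupies 8 bytes.
Bytes at offsets 8..15: 9F FF E2 D9 D3 B5 4A BD.
In little-endian order the low byte comes first in memory.
Reassemble most-significant byte first: BD 4A B5 D3 D9 E2 FF 9F → 0xBD4AB5D3D9E2FF9F.
Top bit is set, so as a signed 64-bit value this is 0xBD4AB5D3D9E2FF9F − 2^64 = -4806829730766323809.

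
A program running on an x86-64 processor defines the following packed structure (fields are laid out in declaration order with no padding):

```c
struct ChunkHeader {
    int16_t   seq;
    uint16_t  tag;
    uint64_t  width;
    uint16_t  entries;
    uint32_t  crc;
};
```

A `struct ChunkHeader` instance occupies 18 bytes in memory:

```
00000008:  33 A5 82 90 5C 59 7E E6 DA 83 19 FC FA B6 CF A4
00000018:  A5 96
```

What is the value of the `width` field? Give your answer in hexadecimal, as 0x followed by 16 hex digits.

`width` follows `seq` (2 B), `tag` (2 B), so it starts at offset 2 + 2 = 4 and occupies 8 bytes.
Bytes at offsets 4..11: 5C 59 7E E6 DA 83 19 FC.
In little-endian order the low byte comes first in memory.
Reassemble most-significant byte first: FC 19 83 DA E6 7E 59 5C → 0xFC1983DAE67E595C.

0xFC1983DAE67E595C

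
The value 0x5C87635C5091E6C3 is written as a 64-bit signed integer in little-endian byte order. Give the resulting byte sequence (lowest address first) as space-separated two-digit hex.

C3 E6 91 50 5C 63 87 5C

Split into bytes (most-significant first): 5C 87 63 5C 50 91 E6 C3.
Little-endian: lowest address holds the least-significant byte.
So at ascending addresses the bytes are C3 E6 91 50 5C 63 87 5C.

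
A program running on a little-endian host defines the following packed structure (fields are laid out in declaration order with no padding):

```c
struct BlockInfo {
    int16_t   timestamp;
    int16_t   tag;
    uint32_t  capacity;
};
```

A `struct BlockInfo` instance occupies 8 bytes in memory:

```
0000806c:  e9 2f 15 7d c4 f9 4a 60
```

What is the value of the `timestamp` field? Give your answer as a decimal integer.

`timestamp` is the first field, at byte offset 0, occupying 2 bytes.
Bytes at offsets 0..1: E9 2F.
Little-endian: lowest address holds the least-significant byte.
Reassemble most-significant byte first: 2F E9 → 0x2FE9.
0x2FE9 = 12265.

12265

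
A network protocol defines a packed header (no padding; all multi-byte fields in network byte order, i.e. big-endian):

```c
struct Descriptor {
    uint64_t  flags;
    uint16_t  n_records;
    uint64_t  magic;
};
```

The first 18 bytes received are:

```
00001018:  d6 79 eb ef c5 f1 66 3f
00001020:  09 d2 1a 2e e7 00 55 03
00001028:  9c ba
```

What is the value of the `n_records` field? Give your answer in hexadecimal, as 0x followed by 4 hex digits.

`n_records` follows `flags` (8 bytes), so it starts at byte offset 8 and occupies 2 bytes.
Bytes at offsets 8..9: 09 D2.
In big-endian order the high byte comes first in memory.
The bytes are already most-significant first: 0x09D2.

0x09D2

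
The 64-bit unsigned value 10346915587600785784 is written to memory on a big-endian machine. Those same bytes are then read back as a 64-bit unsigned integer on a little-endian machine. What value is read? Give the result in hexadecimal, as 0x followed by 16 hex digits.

0x78A1E517E8A0978F

10346915587600785784 in 64-bit hexadecimal is 0x8F97A0E817E5A178.
Stored big-endian, the bytes at ascending addresses are 8F 97 A0 E8 17 E5 A1 78.
Read back as little-endian, the first byte is least significant, giving 0x78A1E517E8A0978F.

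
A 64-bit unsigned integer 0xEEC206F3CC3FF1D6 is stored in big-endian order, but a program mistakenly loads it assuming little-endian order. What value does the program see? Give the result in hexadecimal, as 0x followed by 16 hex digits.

Stored big-endian, the bytes at ascending addresses are EE C2 06 F3 CC 3F F1 D6.
Read back as little-endian, the first byte is least significant, giving 0xD6F13FCCF306C2EE.

0xD6F13FCCF306C2EE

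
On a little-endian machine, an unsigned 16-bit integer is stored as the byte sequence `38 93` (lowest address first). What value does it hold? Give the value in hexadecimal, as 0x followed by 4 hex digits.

In little-endian order the low byte comes first in memory.
Reassemble most-significant byte first: 93 38 → 0x9338.

0x9338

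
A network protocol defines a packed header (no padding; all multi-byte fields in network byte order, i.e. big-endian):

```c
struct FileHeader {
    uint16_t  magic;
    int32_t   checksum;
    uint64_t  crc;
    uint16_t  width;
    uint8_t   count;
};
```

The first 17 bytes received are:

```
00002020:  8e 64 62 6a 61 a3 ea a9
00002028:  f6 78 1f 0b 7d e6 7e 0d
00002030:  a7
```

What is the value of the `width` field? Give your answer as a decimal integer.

`width` follows `magic` (2 B), `checksum` (4 B), `crc` (8 B), so it starts at offset 2 + 4 + 8 = 14 and occupies 2 bytes.
Bytes at offsets 14..15: 7E 0D.
Big-endian stores the most-significant byte at the lowest address.
The bytes are already most-significant first: 0x7E0D.
0x7E0D = 32269.

32269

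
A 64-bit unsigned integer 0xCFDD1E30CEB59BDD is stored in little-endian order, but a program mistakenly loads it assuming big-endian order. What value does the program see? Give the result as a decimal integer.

15968556800947445199

Stored little-endian, the bytes at ascending addresses are DD 9B B5 CE 30 1E DD CF.
Read back as big-endian, the last byte is least significant, giving 0xDD9BB5CE301EDDCF.
0xDD9BB5CE301EDDCF = 15968556800947445199.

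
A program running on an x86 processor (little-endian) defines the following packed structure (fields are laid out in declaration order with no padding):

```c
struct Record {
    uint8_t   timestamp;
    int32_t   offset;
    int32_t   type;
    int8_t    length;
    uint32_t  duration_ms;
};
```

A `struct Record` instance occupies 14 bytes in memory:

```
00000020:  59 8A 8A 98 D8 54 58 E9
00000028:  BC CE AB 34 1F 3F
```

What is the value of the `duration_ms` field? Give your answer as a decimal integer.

`duration_ms` follows `timestamp` (1 B), `offset` (4 B), `type` (4 B), `length` (1 B), so it starts at offset 1 + 4 + 4 + 1 = 10 and occupies 4 bytes.
Bytes at offsets 10..13: AB 34 1F 3F.
In little-endian order the low byte comes first in memory.
Reassemble most-significant byte first: 3F 1F 34 AB → 0x3F1F34AB.
0x3F1F34AB = 1059009707.

1059009707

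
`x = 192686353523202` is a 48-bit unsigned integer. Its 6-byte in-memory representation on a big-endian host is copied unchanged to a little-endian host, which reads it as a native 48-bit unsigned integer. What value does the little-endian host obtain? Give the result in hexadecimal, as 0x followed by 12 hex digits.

192686353523202 in 48-bit hexadecimal is 0xAF3F49A7A202.
Stored big-endian, the bytes at ascending addresses are AF 3F 49 A7 A2 02.
Read back as little-endian, the first byte is least significant, giving 0x02A2A7493FAF.

0x02A2A7493FAF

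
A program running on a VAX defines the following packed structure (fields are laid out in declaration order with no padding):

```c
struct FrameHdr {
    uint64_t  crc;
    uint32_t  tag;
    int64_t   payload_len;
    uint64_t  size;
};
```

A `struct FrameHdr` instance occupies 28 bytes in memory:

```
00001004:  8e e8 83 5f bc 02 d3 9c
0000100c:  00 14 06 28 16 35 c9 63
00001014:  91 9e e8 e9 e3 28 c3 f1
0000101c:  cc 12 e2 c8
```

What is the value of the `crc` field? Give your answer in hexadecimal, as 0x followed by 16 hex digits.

0x9CD302BC5F83E88E

`crc` is the first field, at byte offset 0, occupying 8 bytes.
Bytes at offsets 0..7: 8E E8 83 5F BC 02 D3 9C.
Little-endian stores the least-significant byte at the lowest address.
Reassemble most-significant byte first: 9C D3 02 BC 5F 83 E8 8E → 0x9CD302BC5F83E88E.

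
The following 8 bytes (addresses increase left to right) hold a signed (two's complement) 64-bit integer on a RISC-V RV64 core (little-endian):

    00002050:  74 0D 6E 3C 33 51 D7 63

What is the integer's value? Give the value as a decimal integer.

7194308210246684020

Little-endian stores the least-significant byte at the lowest address.
Reassemble most-significant byte first: 63 D7 51 33 3C 6E 0D 74 → 0x63D751333C6E0D74.
0x63D751333C6E0D74 = 7194308210246684020.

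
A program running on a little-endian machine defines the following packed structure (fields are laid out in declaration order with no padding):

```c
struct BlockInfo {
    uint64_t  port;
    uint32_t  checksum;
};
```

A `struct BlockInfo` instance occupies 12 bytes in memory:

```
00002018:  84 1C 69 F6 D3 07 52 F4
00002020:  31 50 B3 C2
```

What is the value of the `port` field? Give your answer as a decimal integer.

17605142500298267780

`port` is the first field, at byte offset 0, occupying 8 bytes.
Bytes at offsets 0..7: 84 1C 69 F6 D3 07 52 F4.
Little-endian stores the least-significant byte at the lowest address.
Reassemble most-significant byte first: F4 52 07 D3 F6 69 1C 84 → 0xF45207D3F6691C84.
0xF45207D3F6691C84 = 17605142500298267780.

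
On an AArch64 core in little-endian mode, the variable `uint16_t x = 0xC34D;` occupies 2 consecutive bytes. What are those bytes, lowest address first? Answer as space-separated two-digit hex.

4D C3

Split into bytes (most-significant first): C3 4D.
Little-endian: lowest address holds the least-significant byte.
So at ascending addresses the bytes are 4D C3.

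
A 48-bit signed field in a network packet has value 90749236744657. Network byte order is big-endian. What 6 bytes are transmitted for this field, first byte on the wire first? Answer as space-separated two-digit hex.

90749236744657 in hexadecimal, padded to 48 bits, is 0x5289340511D1.
Split into bytes (most-significant first): 52 89 34 05 11 D1.
Big-endian stores the most-significant byte at the lowest address.
So the memory order matches the most-significant-first order: 52 89 34 05 11 D1.

52 89 34 05 11 D1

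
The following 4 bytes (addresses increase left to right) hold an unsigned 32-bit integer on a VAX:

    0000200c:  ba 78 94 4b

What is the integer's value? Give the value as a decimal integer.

Little-endian stores the least-significant byte at the lowest address.
Reassemble most-significant byte first: 4B 94 78 BA → 0x4B9478BA.
0x4B9478BA = 1268021434.

1268021434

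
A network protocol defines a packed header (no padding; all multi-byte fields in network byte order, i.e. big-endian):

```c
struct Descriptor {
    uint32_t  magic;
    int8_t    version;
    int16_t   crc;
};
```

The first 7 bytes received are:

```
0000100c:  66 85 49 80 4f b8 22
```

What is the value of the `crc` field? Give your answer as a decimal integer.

`crc` follows `magic` (4 B), `version` (1 B), so it starts at offset 4 + 1 = 5 and occupies 2 bytes.
Bytes at offsets 5..6: B8 22.
Big-endian: lowest address holds the most-significant byte.
The bytes are already most-significant first: 0xB822.
Top bit is set, so as a signed 16-bit value this is 0xB822 − 2^16 = -18398.

-18398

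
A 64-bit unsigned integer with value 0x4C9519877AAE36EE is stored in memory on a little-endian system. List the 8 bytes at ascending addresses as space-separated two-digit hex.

Split into bytes (most-significant first): 4C 95 19 87 7A AE 36 EE.
Little-endian: lowest address holds the least-significant byte.
So at ascending addresses the bytes are EE 36 AE 7A 87 19 95 4C.

EE 36 AE 7A 87 19 95 4C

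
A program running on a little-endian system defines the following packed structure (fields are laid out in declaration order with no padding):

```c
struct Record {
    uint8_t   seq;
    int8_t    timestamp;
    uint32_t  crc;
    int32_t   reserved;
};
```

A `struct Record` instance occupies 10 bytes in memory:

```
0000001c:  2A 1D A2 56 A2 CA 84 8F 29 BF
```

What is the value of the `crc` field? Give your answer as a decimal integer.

`crc` follows `seq` (1 B), `timestamp` (1 B), so it starts at offset 1 + 1 = 2 and occupies 4 bytes.
Bytes at offsets 2..5: A2 56 A2 CA.
Little-endian stores the least-significant byte at the lowest address.
Reassemble most-significant byte first: CA A2 56 A2 → 0xCAA256A2.
0xCAA256A2 = 3399636642.

3399636642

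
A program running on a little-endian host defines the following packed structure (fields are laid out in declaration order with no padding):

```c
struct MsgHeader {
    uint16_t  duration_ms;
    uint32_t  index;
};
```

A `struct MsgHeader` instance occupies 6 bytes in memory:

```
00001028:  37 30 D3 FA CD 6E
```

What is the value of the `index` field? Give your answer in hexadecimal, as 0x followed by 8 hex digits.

0x6ECDFAD3

`index` follows `duration_ms` (2 bytes), so it starts at byte offset 2 and occupies 4 bytes.
Bytes at offsets 2..5: D3 FA CD 6E.
Little-endian: lowest address holds the least-significant byte.
Reassemble most-significant byte first: 6E CD FA D3 → 0x6ECDFAD3.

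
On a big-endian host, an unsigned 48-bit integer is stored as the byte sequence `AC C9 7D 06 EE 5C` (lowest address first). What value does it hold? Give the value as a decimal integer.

In big-endian order the high byte comes first in memory.
The bytes are already most-significant first: 0xACC97D06EE5C.
0xACC97D06EE5C = 189981386010204.

189981386010204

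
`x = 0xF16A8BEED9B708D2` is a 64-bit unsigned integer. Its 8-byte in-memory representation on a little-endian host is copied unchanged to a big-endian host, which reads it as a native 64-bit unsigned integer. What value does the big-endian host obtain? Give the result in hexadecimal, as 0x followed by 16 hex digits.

0xD208B7D9EE8B6AF1

Stored little-endian, the bytes at ascending addresses are D2 08 B7 D9 EE 8B 6A F1.
Read back as big-endian, the last byte is least significant, giving 0xD208B7D9EE8B6AF1.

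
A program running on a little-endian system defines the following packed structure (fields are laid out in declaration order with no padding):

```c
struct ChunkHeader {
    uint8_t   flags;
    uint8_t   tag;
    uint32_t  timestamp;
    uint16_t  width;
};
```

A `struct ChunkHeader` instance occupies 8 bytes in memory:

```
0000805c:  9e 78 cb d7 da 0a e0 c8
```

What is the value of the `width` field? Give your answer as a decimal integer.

`width` follows `flags` (1 B), `tag` (1 B), `timestamp` (4 B), so it starts at offset 1 + 1 + 4 = 6 and occupies 2 bytes.
Bytes at offsets 6..7: E0 C8.
In little-endian order the low byte comes first in memory.
Reassemble most-significant byte first: C8 E0 → 0xC8E0.
0xC8E0 = 51424.

51424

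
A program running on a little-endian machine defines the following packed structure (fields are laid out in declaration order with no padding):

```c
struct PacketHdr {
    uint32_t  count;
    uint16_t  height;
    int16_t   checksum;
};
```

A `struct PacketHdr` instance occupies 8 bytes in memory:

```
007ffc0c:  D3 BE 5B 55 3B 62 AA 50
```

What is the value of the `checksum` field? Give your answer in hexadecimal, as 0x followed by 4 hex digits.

0x50AA

`checksum` follows `count` (4 B), `height` (2 B), so it starts at offset 4 + 2 = 6 and occupies 2 bytes.
Bytes at offsets 6..7: AA 50.
In little-endian order the low byte comes first in memory.
Reassemble most-significant byte first: 50 AA → 0x50AA.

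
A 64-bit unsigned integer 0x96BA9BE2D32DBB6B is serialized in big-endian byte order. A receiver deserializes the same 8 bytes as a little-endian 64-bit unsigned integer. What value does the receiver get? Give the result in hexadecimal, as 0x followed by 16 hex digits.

Stored big-endian, the bytes at ascending addresses are 96 BA 9B E2 D3 2D BB 6B.
Read back as little-endian, the first byte is least significant, giving 0x6BBB2DD3E29BBA96.

0x6BBB2DD3E29BBA96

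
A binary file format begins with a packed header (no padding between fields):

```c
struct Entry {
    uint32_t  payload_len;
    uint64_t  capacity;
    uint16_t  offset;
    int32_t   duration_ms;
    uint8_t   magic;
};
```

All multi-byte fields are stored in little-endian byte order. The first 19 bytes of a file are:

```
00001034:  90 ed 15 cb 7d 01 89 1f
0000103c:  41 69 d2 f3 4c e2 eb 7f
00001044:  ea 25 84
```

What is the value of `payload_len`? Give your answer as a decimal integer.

`payload_len` is the first field, at byte offset 0, occupying 4 bytes.
Bytes at offsets 0..3: 90 ED 15 CB.
In little-endian order the low byte comes first in memory.
Reassemble most-significant byte first: CB 15 ED 90 → 0xCB15ED90.
0xCB15ED90 = 3407211920.

3407211920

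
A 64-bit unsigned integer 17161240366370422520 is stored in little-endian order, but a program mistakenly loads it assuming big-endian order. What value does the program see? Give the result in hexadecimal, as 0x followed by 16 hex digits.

0xF87E9A6630F928EE

17161240366370422520 in 64-bit hexadecimal is 0xEE28F930669A7EF8.
Stored little-endian, the bytes at ascending addresses are F8 7E 9A 66 30 F9 28 EE.
Read back as big-endian, the last byte is least significant, giving 0xF87E9A6630F928EE.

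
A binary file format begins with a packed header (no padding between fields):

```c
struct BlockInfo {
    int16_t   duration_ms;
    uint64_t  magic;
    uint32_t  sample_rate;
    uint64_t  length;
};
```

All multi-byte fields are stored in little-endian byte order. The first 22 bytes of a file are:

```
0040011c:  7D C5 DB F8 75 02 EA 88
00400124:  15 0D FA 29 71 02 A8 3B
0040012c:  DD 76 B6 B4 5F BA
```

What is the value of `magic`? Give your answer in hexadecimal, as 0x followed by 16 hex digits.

`magic` follows `duration_ms` (2 bytes), so it starts at byte offset 2 and occupies 8 bytes.
Bytes at offsets 2..9: DB F8 75 02 EA 88 15 0D.
Little-endian stores the least-significant byte at the lowest address.
Reassemble most-significant byte first: 0D 15 88 EA 02 75 F8 DB → 0x0D1588EA0275F8DB.

0x0D1588EA0275F8DB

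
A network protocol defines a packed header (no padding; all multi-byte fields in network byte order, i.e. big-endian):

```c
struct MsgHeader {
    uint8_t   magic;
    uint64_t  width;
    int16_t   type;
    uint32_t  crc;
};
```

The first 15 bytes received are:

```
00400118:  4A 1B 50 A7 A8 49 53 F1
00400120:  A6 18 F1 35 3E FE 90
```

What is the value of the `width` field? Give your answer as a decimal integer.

1968257378387489190

`width` follows `magic` (1 byte), so it starts at byte offset 1 and occupies 8 bytes.
Bytes at offsets 1..8: 1B 50 A7 A8 49 53 F1 A6.
In big-endian order the high byte comes first in memory.
The bytes are already most-significant first: 0x1B50A7A84953F1A6.
0x1B50A7A84953F1A6 = 1968257378387489190.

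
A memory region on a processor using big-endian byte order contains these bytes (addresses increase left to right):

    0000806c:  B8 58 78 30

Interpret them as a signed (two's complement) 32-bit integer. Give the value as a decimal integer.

Big-endian stores the most-significant byte at the lowest address.
The bytes are already most-significant first: 0xB8587830.
Top bit is set, so as a signed 32-bit value this is 0xB8587830 − 2^32 = -1202161616.

-1202161616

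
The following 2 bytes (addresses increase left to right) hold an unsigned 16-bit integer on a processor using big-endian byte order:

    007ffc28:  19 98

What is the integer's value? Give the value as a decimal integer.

6552

Big-endian stores the most-significant byte at the lowest address.
The bytes are already most-significant first: 0x1998.
0x1998 = 6552.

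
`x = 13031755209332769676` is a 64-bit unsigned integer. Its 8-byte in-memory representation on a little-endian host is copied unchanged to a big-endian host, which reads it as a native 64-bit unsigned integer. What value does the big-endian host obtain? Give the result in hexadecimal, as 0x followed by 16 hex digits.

13031755209332769676 in 64-bit hexadecimal is 0xB4DA18515420438C.
Stored little-endian, the bytes at ascending addresses are 8C 43 20 54 51 18 DA B4.
Read back as big-endian, the last byte is least significant, giving 0x8C4320545118DAB4.

0x8C4320545118DAB4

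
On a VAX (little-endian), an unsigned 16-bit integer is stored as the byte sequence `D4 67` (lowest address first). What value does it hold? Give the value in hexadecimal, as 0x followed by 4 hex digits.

0x67D4

Little-endian stores the least-significant byte at the lowest address.
Reassemble most-significant byte first: 67 D4 → 0x67D4.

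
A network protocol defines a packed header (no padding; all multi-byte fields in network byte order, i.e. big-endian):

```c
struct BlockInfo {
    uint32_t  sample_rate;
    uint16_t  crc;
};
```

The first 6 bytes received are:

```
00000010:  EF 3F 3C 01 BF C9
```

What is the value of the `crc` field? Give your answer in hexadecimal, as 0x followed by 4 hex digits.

`crc` follows `sample_rate` (4 bytes), so it starts at byte offset 4 and occupies 2 bytes.
Bytes at offsets 4..5: BF C9.
Big-endian: lowest address holds the most-significant byte.
The bytes are already most-significant first: 0xBFC9.

0xBFC9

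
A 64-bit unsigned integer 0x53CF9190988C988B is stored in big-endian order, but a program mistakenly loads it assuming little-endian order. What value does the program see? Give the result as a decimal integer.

Stored big-endian, the bytes at ascending addresses are 53 CF 91 90 98 8C 98 8B.
Read back as little-endian, the first byte is least significant, giving 0x8B988C989091CF53.
0x8B988C989091CF53 = 10058944354620395347.

10058944354620395347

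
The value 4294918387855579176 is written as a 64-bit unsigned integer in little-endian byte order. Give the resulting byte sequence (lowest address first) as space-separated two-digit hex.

28 D8 6C AF 84 9D 9A 3B

4294918387855579176 in hexadecimal, padded to 64 bits, is 0x3B9A9D84AF6CD828.
Split into bytes (most-significant first): 3B 9A 9D 84 AF 6C D8 28.
In little-endian order the low byte comes first in memory.
So at ascending addresses the bytes are 28 D8 6C AF 84 9D 9A 3B.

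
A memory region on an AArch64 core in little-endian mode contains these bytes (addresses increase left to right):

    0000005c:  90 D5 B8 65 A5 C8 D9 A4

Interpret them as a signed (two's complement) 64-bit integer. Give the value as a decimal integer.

In little-endian order the low byte comes first in memory.
Reassemble most-significant byte first: A4 D9 C8 A5 65 B8 D5 90 → 0xA4D9C8A565B8D590.
Top bit is set, so as a signed 64-bit value this is 0xA4D9C8A565B8D590 − 2^64 = -6567997968841386608.

-6567997968841386608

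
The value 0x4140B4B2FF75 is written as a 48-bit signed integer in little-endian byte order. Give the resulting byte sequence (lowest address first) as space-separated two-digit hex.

75 FF B2 B4 40 41

Split into bytes (most-significant first): 41 40 B4 B2 FF 75.
In little-endian order the low byte comes first in memory.
So at ascending addresses the bytes are 75 FF B2 B4 40 41.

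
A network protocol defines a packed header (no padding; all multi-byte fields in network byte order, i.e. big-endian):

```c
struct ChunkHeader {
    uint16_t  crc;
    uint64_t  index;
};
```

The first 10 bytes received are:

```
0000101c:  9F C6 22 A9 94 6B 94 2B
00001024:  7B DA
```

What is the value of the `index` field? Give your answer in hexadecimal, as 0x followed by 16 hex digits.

0x22A9946B942B7BDA

`index` follows `crc` (2 bytes), so it starts at byte offset 2 and occupies 8 bytes.
Bytes at offsets 2..9: 22 A9 94 6B 94 2B 7B DA.
Big-endian stores the most-significant byte at the lowest address.
The bytes are already most-significant first: 0x22A9946B942B7BDA.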